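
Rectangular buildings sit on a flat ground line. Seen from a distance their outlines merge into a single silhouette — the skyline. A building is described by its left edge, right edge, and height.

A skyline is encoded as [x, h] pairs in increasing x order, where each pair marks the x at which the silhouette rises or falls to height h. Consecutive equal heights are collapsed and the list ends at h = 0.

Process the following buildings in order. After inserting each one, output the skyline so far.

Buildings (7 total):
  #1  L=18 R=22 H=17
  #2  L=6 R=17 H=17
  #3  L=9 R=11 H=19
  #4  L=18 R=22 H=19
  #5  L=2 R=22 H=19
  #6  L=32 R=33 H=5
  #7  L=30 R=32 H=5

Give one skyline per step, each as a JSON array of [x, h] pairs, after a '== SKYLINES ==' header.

== SKYLINES ==
[[18,17],[22,0]]
[[6,17],[17,0],[18,17],[22,0]]
[[6,17],[9,19],[11,17],[17,0],[18,17],[22,0]]
[[6,17],[9,19],[11,17],[17,0],[18,19],[22,0]]
[[2,19],[22,0]]
[[2,19],[22,0],[32,5],[33,0]]
[[2,19],[22,0],[30,5],[33,0]]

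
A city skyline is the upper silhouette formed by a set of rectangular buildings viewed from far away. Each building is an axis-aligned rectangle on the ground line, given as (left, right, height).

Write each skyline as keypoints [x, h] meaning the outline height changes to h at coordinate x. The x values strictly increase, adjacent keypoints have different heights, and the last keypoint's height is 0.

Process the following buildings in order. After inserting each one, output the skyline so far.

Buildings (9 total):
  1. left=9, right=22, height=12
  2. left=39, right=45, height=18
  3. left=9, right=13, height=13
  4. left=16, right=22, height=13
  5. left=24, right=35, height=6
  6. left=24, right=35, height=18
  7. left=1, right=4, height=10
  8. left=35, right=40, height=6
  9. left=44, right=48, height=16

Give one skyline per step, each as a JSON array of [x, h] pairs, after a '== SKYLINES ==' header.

== SKYLINES ==
[[9,12],[22,0]]
[[9,12],[22,0],[39,18],[45,0]]
[[9,13],[13,12],[22,0],[39,18],[45,0]]
[[9,13],[13,12],[16,13],[22,0],[39,18],[45,0]]
[[9,13],[13,12],[16,13],[22,0],[24,6],[35,0],[39,18],[45,0]]
[[9,13],[13,12],[16,13],[22,0],[24,18],[35,0],[39,18],[45,0]]
[[1,10],[4,0],[9,13],[13,12],[16,13],[22,0],[24,18],[35,0],[39,18],[45,0]]
[[1,10],[4,0],[9,13],[13,12],[16,13],[22,0],[24,18],[35,6],[39,18],[45,0]]
[[1,10],[4,0],[9,13],[13,12],[16,13],[22,0],[24,18],[35,6],[39,18],[45,16],[48,0]]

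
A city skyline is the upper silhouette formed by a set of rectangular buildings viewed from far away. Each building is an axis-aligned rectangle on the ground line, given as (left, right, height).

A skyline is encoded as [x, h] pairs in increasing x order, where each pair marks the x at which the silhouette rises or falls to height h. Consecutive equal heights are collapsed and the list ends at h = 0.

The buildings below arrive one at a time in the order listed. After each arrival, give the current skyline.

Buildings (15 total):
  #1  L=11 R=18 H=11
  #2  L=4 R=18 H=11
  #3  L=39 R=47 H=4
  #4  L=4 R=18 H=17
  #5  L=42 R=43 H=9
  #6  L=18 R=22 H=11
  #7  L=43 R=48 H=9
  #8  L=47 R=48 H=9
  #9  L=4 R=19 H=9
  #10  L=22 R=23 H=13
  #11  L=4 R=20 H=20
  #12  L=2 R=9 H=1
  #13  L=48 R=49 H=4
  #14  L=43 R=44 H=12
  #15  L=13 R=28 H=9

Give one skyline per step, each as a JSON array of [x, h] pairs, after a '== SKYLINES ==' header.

== SKYLINES ==
[[11,11],[18,0]]
[[4,11],[18,0]]
[[4,11],[18,0],[39,4],[47,0]]
[[4,17],[18,0],[39,4],[47,0]]
[[4,17],[18,0],[39,4],[42,9],[43,4],[47,0]]
[[4,17],[18,11],[22,0],[39,4],[42,9],[43,4],[47,0]]
[[4,17],[18,11],[22,0],[39,4],[42,9],[48,0]]
[[4,17],[18,11],[22,0],[39,4],[42,9],[48,0]]
[[4,17],[18,11],[22,0],[39,4],[42,9],[48,0]]
[[4,17],[18,11],[22,13],[23,0],[39,4],[42,9],[48,0]]
[[4,20],[20,11],[22,13],[23,0],[39,4],[42,9],[48,0]]
[[2,1],[4,20],[20,11],[22,13],[23,0],[39,4],[42,9],[48,0]]
[[2,1],[4,20],[20,11],[22,13],[23,0],[39,4],[42,9],[48,4],[49,0]]
[[2,1],[4,20],[20,11],[22,13],[23,0],[39,4],[42,9],[43,12],[44,9],[48,4],[49,0]]
[[2,1],[4,20],[20,11],[22,13],[23,9],[28,0],[39,4],[42,9],[43,12],[44,9],[48,4],[49,0]]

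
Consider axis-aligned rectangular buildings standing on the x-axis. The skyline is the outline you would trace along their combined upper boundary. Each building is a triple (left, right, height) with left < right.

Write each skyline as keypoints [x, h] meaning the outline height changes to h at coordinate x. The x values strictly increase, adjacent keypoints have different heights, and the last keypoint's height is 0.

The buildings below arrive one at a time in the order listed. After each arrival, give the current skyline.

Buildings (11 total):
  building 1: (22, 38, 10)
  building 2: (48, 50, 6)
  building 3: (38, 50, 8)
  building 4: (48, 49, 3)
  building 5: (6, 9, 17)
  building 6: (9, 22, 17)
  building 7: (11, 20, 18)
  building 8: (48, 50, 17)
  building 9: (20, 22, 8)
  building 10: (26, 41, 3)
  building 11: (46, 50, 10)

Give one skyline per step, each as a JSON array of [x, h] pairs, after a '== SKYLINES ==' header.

== SKYLINES ==
[[22,10],[38,0]]
[[22,10],[38,0],[48,6],[50,0]]
[[22,10],[38,8],[50,0]]
[[22,10],[38,8],[50,0]]
[[6,17],[9,0],[22,10],[38,8],[50,0]]
[[6,17],[22,10],[38,8],[50,0]]
[[6,17],[11,18],[20,17],[22,10],[38,8],[50,0]]
[[6,17],[11,18],[20,17],[22,10],[38,8],[48,17],[50,0]]
[[6,17],[11,18],[20,17],[22,10],[38,8],[48,17],[50,0]]
[[6,17],[11,18],[20,17],[22,10],[38,8],[48,17],[50,0]]
[[6,17],[11,18],[20,17],[22,10],[38,8],[46,10],[48,17],[50,0]]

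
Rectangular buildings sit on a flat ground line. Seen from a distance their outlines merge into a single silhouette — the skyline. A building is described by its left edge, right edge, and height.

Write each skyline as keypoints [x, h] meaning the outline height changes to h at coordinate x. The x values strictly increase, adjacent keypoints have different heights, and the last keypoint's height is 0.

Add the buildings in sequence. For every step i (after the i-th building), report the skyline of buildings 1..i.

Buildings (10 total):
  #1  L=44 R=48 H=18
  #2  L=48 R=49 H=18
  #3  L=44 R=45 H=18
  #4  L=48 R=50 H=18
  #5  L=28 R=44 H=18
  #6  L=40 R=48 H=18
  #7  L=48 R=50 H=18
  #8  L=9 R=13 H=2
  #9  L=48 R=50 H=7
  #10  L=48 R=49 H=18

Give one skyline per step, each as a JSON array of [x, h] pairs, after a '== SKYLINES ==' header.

== SKYLINES ==
[[44,18],[48,0]]
[[44,18],[49,0]]
[[44,18],[49,0]]
[[44,18],[50,0]]
[[28,18],[50,0]]
[[28,18],[50,0]]
[[28,18],[50,0]]
[[9,2],[13,0],[28,18],[50,0]]
[[9,2],[13,0],[28,18],[50,0]]
[[9,2],[13,0],[28,18],[50,0]]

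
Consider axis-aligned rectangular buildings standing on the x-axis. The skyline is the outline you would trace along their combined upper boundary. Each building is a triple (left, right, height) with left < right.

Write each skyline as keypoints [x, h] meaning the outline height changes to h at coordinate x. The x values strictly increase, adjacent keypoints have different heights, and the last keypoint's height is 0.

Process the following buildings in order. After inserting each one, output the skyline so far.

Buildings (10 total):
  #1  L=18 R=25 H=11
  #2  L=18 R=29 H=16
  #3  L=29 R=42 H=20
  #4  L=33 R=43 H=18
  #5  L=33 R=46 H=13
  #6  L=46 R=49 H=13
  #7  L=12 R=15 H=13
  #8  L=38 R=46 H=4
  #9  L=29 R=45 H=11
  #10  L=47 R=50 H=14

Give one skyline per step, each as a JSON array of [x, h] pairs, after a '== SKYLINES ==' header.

== SKYLINES ==
[[18,11],[25,0]]
[[18,16],[29,0]]
[[18,16],[29,20],[42,0]]
[[18,16],[29,20],[42,18],[43,0]]
[[18,16],[29,20],[42,18],[43,13],[46,0]]
[[18,16],[29,20],[42,18],[43,13],[49,0]]
[[12,13],[15,0],[18,16],[29,20],[42,18],[43,13],[49,0]]
[[12,13],[15,0],[18,16],[29,20],[42,18],[43,13],[49,0]]
[[12,13],[15,0],[18,16],[29,20],[42,18],[43,13],[49,0]]
[[12,13],[15,0],[18,16],[29,20],[42,18],[43,13],[47,14],[50,0]]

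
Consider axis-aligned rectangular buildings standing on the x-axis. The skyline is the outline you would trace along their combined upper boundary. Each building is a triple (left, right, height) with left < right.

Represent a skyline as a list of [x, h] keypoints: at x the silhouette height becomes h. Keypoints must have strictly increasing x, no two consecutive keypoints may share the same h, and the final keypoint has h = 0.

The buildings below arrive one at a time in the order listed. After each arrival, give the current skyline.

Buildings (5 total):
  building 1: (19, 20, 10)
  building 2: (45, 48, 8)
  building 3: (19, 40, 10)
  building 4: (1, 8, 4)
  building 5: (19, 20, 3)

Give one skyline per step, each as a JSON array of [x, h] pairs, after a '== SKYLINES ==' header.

== SKYLINES ==
[[19,10],[20,0]]
[[19,10],[20,0],[45,8],[48,0]]
[[19,10],[40,0],[45,8],[48,0]]
[[1,4],[8,0],[19,10],[40,0],[45,8],[48,0]]
[[1,4],[8,0],[19,10],[40,0],[45,8],[48,0]]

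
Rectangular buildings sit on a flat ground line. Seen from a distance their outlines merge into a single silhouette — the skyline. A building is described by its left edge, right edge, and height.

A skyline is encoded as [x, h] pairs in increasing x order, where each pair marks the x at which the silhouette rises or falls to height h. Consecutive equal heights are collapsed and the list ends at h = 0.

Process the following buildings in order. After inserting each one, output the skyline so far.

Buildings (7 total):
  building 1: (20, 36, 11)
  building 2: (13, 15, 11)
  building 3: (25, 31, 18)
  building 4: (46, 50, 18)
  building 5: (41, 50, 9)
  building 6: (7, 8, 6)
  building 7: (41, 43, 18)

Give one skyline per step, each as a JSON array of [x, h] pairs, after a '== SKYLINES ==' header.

== SKYLINES ==
[[20,11],[36,0]]
[[13,11],[15,0],[20,11],[36,0]]
[[13,11],[15,0],[20,11],[25,18],[31,11],[36,0]]
[[13,11],[15,0],[20,11],[25,18],[31,11],[36,0],[46,18],[50,0]]
[[13,11],[15,0],[20,11],[25,18],[31,11],[36,0],[41,9],[46,18],[50,0]]
[[7,6],[8,0],[13,11],[15,0],[20,11],[25,18],[31,11],[36,0],[41,9],[46,18],[50,0]]
[[7,6],[8,0],[13,11],[15,0],[20,11],[25,18],[31,11],[36,0],[41,18],[43,9],[46,18],[50,0]]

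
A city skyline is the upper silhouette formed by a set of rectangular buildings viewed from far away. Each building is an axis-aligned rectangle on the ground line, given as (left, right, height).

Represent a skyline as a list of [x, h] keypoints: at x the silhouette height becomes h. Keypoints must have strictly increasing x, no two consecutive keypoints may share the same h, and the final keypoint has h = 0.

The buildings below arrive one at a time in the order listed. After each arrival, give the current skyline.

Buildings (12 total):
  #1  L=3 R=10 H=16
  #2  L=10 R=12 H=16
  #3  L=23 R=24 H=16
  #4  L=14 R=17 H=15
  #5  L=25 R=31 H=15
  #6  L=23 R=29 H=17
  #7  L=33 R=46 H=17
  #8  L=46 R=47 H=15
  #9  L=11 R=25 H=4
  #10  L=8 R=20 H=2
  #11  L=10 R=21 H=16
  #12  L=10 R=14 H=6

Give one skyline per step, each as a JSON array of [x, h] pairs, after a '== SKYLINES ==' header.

== SKYLINES ==
[[3,16],[10,0]]
[[3,16],[12,0]]
[[3,16],[12,0],[23,16],[24,0]]
[[3,16],[12,0],[14,15],[17,0],[23,16],[24,0]]
[[3,16],[12,0],[14,15],[17,0],[23,16],[24,0],[25,15],[31,0]]
[[3,16],[12,0],[14,15],[17,0],[23,17],[29,15],[31,0]]
[[3,16],[12,0],[14,15],[17,0],[23,17],[29,15],[31,0],[33,17],[46,0]]
[[3,16],[12,0],[14,15],[17,0],[23,17],[29,15],[31,0],[33,17],[46,15],[47,0]]
[[3,16],[12,4],[14,15],[17,4],[23,17],[29,15],[31,0],[33,17],[46,15],[47,0]]
[[3,16],[12,4],[14,15],[17,4],[23,17],[29,15],[31,0],[33,17],[46,15],[47,0]]
[[3,16],[21,4],[23,17],[29,15],[31,0],[33,17],[46,15],[47,0]]
[[3,16],[21,4],[23,17],[29,15],[31,0],[33,17],[46,15],[47,0]]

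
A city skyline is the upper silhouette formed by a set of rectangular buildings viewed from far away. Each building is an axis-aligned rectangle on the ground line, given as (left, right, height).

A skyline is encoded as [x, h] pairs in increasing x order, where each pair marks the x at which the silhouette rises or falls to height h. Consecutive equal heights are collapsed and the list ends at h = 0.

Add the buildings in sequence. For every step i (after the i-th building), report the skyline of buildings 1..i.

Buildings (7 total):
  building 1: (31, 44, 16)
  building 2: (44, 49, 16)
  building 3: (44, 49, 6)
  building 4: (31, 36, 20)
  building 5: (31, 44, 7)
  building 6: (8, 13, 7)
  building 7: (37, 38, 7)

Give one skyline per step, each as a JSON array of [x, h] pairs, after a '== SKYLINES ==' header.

== SKYLINES ==
[[31,16],[44,0]]
[[31,16],[49,0]]
[[31,16],[49,0]]
[[31,20],[36,16],[49,0]]
[[31,20],[36,16],[49,0]]
[[8,7],[13,0],[31,20],[36,16],[49,0]]
[[8,7],[13,0],[31,20],[36,16],[49,0]]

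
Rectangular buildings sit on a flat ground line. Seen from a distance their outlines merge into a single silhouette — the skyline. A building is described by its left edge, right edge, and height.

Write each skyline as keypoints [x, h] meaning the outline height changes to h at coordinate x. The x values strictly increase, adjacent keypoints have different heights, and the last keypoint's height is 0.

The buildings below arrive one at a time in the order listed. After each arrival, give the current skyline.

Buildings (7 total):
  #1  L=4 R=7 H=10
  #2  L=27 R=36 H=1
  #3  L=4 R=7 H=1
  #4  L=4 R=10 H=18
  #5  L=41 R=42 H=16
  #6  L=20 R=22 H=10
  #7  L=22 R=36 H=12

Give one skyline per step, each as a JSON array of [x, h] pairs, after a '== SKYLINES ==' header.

== SKYLINES ==
[[4,10],[7,0]]
[[4,10],[7,0],[27,1],[36,0]]
[[4,10],[7,0],[27,1],[36,0]]
[[4,18],[10,0],[27,1],[36,0]]
[[4,18],[10,0],[27,1],[36,0],[41,16],[42,0]]
[[4,18],[10,0],[20,10],[22,0],[27,1],[36,0],[41,16],[42,0]]
[[4,18],[10,0],[20,10],[22,12],[36,0],[41,16],[42,0]]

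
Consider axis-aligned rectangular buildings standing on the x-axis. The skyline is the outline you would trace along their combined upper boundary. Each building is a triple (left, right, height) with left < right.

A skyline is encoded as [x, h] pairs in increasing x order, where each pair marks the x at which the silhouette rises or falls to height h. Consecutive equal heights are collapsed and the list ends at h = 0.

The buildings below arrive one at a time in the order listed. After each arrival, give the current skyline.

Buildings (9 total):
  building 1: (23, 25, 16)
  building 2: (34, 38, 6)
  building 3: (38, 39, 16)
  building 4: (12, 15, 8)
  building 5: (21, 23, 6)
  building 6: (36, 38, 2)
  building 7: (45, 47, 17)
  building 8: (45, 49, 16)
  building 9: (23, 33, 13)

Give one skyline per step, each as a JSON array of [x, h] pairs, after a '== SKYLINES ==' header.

== SKYLINES ==
[[23,16],[25,0]]
[[23,16],[25,0],[34,6],[38,0]]
[[23,16],[25,0],[34,6],[38,16],[39,0]]
[[12,8],[15,0],[23,16],[25,0],[34,6],[38,16],[39,0]]
[[12,8],[15,0],[21,6],[23,16],[25,0],[34,6],[38,16],[39,0]]
[[12,8],[15,0],[21,6],[23,16],[25,0],[34,6],[38,16],[39,0]]
[[12,8],[15,0],[21,6],[23,16],[25,0],[34,6],[38,16],[39,0],[45,17],[47,0]]
[[12,8],[15,0],[21,6],[23,16],[25,0],[34,6],[38,16],[39,0],[45,17],[47,16],[49,0]]
[[12,8],[15,0],[21,6],[23,16],[25,13],[33,0],[34,6],[38,16],[39,0],[45,17],[47,16],[49,0]]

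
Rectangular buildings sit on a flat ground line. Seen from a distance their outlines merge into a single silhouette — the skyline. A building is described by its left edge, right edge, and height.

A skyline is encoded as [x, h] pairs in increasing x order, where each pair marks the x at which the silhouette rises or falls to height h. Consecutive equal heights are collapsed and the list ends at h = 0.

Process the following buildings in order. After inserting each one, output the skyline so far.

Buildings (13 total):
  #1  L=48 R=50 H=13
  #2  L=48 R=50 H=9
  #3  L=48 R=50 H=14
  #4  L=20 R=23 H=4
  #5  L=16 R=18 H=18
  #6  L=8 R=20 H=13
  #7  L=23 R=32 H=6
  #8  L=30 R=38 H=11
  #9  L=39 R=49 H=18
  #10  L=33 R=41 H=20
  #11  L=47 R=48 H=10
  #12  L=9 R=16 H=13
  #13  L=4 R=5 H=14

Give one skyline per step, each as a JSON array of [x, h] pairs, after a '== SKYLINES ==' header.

== SKYLINES ==
[[48,13],[50,0]]
[[48,13],[50,0]]
[[48,14],[50,0]]
[[20,4],[23,0],[48,14],[50,0]]
[[16,18],[18,0],[20,4],[23,0],[48,14],[50,0]]
[[8,13],[16,18],[18,13],[20,4],[23,0],[48,14],[50,0]]
[[8,13],[16,18],[18,13],[20,4],[23,6],[32,0],[48,14],[50,0]]
[[8,13],[16,18],[18,13],[20,4],[23,6],[30,11],[38,0],[48,14],[50,0]]
[[8,13],[16,18],[18,13],[20,4],[23,6],[30,11],[38,0],[39,18],[49,14],[50,0]]
[[8,13],[16,18],[18,13],[20,4],[23,6],[30,11],[33,20],[41,18],[49,14],[50,0]]
[[8,13],[16,18],[18,13],[20,4],[23,6],[30,11],[33,20],[41,18],[49,14],[50,0]]
[[8,13],[16,18],[18,13],[20,4],[23,6],[30,11],[33,20],[41,18],[49,14],[50,0]]
[[4,14],[5,0],[8,13],[16,18],[18,13],[20,4],[23,6],[30,11],[33,20],[41,18],[49,14],[50,0]]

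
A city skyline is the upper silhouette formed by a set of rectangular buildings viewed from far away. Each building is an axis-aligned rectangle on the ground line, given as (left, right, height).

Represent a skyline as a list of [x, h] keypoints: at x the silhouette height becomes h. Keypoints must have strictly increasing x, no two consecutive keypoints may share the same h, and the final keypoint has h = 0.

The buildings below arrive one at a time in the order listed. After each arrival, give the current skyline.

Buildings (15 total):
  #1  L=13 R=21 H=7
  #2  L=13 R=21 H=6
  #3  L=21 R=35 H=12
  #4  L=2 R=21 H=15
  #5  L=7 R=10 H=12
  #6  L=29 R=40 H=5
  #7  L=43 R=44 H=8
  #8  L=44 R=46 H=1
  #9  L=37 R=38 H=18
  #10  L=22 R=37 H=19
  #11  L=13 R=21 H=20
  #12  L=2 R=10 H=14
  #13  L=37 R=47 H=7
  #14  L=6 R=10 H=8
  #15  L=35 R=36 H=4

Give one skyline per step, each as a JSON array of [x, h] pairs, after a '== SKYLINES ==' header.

== SKYLINES ==
[[13,7],[21,0]]
[[13,7],[21,0]]
[[13,7],[21,12],[35,0]]
[[2,15],[21,12],[35,0]]
[[2,15],[21,12],[35,0]]
[[2,15],[21,12],[35,5],[40,0]]
[[2,15],[21,12],[35,5],[40,0],[43,8],[44,0]]
[[2,15],[21,12],[35,5],[40,0],[43,8],[44,1],[46,0]]
[[2,15],[21,12],[35,5],[37,18],[38,5],[40,0],[43,8],[44,1],[46,0]]
[[2,15],[21,12],[22,19],[37,18],[38,5],[40,0],[43,8],[44,1],[46,0]]
[[2,15],[13,20],[21,12],[22,19],[37,18],[38,5],[40,0],[43,8],[44,1],[46,0]]
[[2,15],[13,20],[21,12],[22,19],[37,18],[38,5],[40,0],[43,8],[44,1],[46,0]]
[[2,15],[13,20],[21,12],[22,19],[37,18],[38,7],[43,8],[44,7],[47,0]]
[[2,15],[13,20],[21,12],[22,19],[37,18],[38,7],[43,8],[44,7],[47,0]]
[[2,15],[13,20],[21,12],[22,19],[37,18],[38,7],[43,8],[44,7],[47,0]]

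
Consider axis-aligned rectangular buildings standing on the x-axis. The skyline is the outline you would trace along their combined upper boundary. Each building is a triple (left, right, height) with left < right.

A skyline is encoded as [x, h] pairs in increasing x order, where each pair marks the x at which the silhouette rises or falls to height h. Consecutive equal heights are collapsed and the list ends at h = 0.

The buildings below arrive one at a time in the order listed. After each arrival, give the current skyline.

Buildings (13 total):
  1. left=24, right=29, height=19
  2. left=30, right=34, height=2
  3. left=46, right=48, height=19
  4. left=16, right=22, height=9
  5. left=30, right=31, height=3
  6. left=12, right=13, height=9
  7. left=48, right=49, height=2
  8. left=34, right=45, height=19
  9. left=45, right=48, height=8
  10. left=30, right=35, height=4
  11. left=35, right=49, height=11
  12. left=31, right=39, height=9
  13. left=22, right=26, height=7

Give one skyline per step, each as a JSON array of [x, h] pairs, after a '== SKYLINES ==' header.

== SKYLINES ==
[[24,19],[29,0]]
[[24,19],[29,0],[30,2],[34,0]]
[[24,19],[29,0],[30,2],[34,0],[46,19],[48,0]]
[[16,9],[22,0],[24,19],[29,0],[30,2],[34,0],[46,19],[48,0]]
[[16,9],[22,0],[24,19],[29,0],[30,3],[31,2],[34,0],[46,19],[48,0]]
[[12,9],[13,0],[16,9],[22,0],[24,19],[29,0],[30,3],[31,2],[34,0],[46,19],[48,0]]
[[12,9],[13,0],[16,9],[22,0],[24,19],[29,0],[30,3],[31,2],[34,0],[46,19],[48,2],[49,0]]
[[12,9],[13,0],[16,9],[22,0],[24,19],[29,0],[30,3],[31,2],[34,19],[45,0],[46,19],[48,2],[49,0]]
[[12,9],[13,0],[16,9],[22,0],[24,19],[29,0],[30,3],[31,2],[34,19],[45,8],[46,19],[48,2],[49,0]]
[[12,9],[13,0],[16,9],[22,0],[24,19],[29,0],[30,4],[34,19],[45,8],[46,19],[48,2],[49,0]]
[[12,9],[13,0],[16,9],[22,0],[24,19],[29,0],[30,4],[34,19],[45,11],[46,19],[48,11],[49,0]]
[[12,9],[13,0],[16,9],[22,0],[24,19],[29,0],[30,4],[31,9],[34,19],[45,11],[46,19],[48,11],[49,0]]
[[12,9],[13,0],[16,9],[22,7],[24,19],[29,0],[30,4],[31,9],[34,19],[45,11],[46,19],[48,11],[49,0]]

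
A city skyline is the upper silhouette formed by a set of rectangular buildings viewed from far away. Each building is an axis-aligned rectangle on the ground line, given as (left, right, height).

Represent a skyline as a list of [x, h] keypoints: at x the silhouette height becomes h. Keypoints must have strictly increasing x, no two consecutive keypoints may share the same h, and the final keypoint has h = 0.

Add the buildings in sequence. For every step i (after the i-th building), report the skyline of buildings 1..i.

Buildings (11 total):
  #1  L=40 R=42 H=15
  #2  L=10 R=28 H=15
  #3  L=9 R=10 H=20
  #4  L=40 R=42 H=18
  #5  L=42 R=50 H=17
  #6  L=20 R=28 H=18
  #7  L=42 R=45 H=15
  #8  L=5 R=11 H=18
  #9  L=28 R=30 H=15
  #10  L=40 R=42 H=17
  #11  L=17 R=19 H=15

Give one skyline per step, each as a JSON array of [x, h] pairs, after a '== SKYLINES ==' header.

== SKYLINES ==
[[40,15],[42,0]]
[[10,15],[28,0],[40,15],[42,0]]
[[9,20],[10,15],[28,0],[40,15],[42,0]]
[[9,20],[10,15],[28,0],[40,18],[42,0]]
[[9,20],[10,15],[28,0],[40,18],[42,17],[50,0]]
[[9,20],[10,15],[20,18],[28,0],[40,18],[42,17],[50,0]]
[[9,20],[10,15],[20,18],[28,0],[40,18],[42,17],[50,0]]
[[5,18],[9,20],[10,18],[11,15],[20,18],[28,0],[40,18],[42,17],[50,0]]
[[5,18],[9,20],[10,18],[11,15],[20,18],[28,15],[30,0],[40,18],[42,17],[50,0]]
[[5,18],[9,20],[10,18],[11,15],[20,18],[28,15],[30,0],[40,18],[42,17],[50,0]]
[[5,18],[9,20],[10,18],[11,15],[20,18],[28,15],[30,0],[40,18],[42,17],[50,0]]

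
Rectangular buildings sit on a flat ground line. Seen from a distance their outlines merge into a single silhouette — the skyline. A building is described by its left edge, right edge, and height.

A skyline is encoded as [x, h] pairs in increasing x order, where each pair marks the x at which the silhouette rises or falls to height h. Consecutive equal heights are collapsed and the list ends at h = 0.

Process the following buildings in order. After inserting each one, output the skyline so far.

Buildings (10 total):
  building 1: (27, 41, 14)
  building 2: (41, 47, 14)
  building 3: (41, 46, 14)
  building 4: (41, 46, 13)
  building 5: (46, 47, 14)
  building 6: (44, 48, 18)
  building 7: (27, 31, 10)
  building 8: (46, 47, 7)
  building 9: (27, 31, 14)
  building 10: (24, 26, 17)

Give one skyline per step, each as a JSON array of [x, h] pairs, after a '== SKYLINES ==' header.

== SKYLINES ==
[[27,14],[41,0]]
[[27,14],[47,0]]
[[27,14],[47,0]]
[[27,14],[47,0]]
[[27,14],[47,0]]
[[27,14],[44,18],[48,0]]
[[27,14],[44,18],[48,0]]
[[27,14],[44,18],[48,0]]
[[27,14],[44,18],[48,0]]
[[24,17],[26,0],[27,14],[44,18],[48,0]]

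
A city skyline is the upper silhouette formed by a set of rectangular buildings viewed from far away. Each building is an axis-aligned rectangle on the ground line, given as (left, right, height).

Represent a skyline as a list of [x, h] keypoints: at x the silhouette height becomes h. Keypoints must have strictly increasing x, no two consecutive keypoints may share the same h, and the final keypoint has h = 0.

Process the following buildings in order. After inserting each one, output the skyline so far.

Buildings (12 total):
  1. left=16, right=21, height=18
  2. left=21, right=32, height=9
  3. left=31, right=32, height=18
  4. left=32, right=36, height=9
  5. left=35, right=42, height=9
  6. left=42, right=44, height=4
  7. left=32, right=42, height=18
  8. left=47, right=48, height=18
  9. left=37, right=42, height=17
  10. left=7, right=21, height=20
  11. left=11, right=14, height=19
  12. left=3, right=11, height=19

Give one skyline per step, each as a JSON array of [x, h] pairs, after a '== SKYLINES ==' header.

== SKYLINES ==
[[16,18],[21,0]]
[[16,18],[21,9],[32,0]]
[[16,18],[21,9],[31,18],[32,0]]
[[16,18],[21,9],[31,18],[32,9],[36,0]]
[[16,18],[21,9],[31,18],[32,9],[42,0]]
[[16,18],[21,9],[31,18],[32,9],[42,4],[44,0]]
[[16,18],[21,9],[31,18],[42,4],[44,0]]
[[16,18],[21,9],[31,18],[42,4],[44,0],[47,18],[48,0]]
[[16,18],[21,9],[31,18],[42,4],[44,0],[47,18],[48,0]]
[[7,20],[21,9],[31,18],[42,4],[44,0],[47,18],[48,0]]
[[7,20],[21,9],[31,18],[42,4],[44,0],[47,18],[48,0]]
[[3,19],[7,20],[21,9],[31,18],[42,4],[44,0],[47,18],[48,0]]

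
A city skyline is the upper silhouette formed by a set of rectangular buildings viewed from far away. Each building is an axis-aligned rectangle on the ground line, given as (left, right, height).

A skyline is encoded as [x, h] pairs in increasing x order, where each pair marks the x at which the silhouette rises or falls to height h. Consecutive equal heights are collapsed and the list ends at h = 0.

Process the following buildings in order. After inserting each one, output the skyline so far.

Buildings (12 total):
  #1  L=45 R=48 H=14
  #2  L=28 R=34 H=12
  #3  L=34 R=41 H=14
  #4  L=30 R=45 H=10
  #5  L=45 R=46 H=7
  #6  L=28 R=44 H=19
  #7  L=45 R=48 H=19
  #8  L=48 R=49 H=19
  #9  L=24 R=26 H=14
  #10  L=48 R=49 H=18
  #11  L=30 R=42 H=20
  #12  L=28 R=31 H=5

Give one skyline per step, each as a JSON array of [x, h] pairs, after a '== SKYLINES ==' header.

== SKYLINES ==
[[45,14],[48,0]]
[[28,12],[34,0],[45,14],[48,0]]
[[28,12],[34,14],[41,0],[45,14],[48,0]]
[[28,12],[34,14],[41,10],[45,14],[48,0]]
[[28,12],[34,14],[41,10],[45,14],[48,0]]
[[28,19],[44,10],[45,14],[48,0]]
[[28,19],[44,10],[45,19],[48,0]]
[[28,19],[44,10],[45,19],[49,0]]
[[24,14],[26,0],[28,19],[44,10],[45,19],[49,0]]
[[24,14],[26,0],[28,19],[44,10],[45,19],[49,0]]
[[24,14],[26,0],[28,19],[30,20],[42,19],[44,10],[45,19],[49,0]]
[[24,14],[26,0],[28,19],[30,20],[42,19],[44,10],[45,19],[49,0]]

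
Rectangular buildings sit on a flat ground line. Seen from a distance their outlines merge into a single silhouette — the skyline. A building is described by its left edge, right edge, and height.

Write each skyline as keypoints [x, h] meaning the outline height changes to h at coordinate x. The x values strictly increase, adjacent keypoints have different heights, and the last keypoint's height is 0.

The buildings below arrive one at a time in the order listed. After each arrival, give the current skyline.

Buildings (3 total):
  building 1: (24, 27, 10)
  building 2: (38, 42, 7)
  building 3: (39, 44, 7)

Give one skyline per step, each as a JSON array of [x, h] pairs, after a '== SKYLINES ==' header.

== SKYLINES ==
[[24,10],[27,0]]
[[24,10],[27,0],[38,7],[42,0]]
[[24,10],[27,0],[38,7],[44,0]]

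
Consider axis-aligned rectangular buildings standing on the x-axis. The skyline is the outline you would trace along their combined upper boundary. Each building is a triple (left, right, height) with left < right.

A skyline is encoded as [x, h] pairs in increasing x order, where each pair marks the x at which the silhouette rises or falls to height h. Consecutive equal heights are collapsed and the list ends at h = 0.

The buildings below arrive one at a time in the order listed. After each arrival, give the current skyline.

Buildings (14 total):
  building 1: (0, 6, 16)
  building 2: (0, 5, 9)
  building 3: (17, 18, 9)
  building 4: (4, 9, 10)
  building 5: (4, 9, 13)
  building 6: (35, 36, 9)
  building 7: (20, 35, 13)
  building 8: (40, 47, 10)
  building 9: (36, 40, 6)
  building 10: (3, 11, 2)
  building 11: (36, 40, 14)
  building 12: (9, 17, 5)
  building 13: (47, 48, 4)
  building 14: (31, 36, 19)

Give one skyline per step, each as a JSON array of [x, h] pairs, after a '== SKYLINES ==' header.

== SKYLINES ==
[[0,16],[6,0]]
[[0,16],[6,0]]
[[0,16],[6,0],[17,9],[18,0]]
[[0,16],[6,10],[9,0],[17,9],[18,0]]
[[0,16],[6,13],[9,0],[17,9],[18,0]]
[[0,16],[6,13],[9,0],[17,9],[18,0],[35,9],[36,0]]
[[0,16],[6,13],[9,0],[17,9],[18,0],[20,13],[35,9],[36,0]]
[[0,16],[6,13],[9,0],[17,9],[18,0],[20,13],[35,9],[36,0],[40,10],[47,0]]
[[0,16],[6,13],[9,0],[17,9],[18,0],[20,13],[35,9],[36,6],[40,10],[47,0]]
[[0,16],[6,13],[9,2],[11,0],[17,9],[18,0],[20,13],[35,9],[36,6],[40,10],[47,0]]
[[0,16],[6,13],[9,2],[11,0],[17,9],[18,0],[20,13],[35,9],[36,14],[40,10],[47,0]]
[[0,16],[6,13],[9,5],[17,9],[18,0],[20,13],[35,9],[36,14],[40,10],[47,0]]
[[0,16],[6,13],[9,5],[17,9],[18,0],[20,13],[35,9],[36,14],[40,10],[47,4],[48,0]]
[[0,16],[6,13],[9,5],[17,9],[18,0],[20,13],[31,19],[36,14],[40,10],[47,4],[48,0]]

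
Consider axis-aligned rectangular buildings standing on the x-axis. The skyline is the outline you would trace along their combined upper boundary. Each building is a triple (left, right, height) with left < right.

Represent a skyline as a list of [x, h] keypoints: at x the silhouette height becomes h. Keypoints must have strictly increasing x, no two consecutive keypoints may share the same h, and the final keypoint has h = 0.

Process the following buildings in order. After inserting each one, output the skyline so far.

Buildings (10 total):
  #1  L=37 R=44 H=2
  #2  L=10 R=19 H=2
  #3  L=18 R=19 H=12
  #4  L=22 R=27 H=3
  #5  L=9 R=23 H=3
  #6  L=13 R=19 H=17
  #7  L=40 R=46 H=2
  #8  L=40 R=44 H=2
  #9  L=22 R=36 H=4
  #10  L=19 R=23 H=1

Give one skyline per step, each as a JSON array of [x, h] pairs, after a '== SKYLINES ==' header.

== SKYLINES ==
[[37,2],[44,0]]
[[10,2],[19,0],[37,2],[44,0]]
[[10,2],[18,12],[19,0],[37,2],[44,0]]
[[10,2],[18,12],[19,0],[22,3],[27,0],[37,2],[44,0]]
[[9,3],[18,12],[19,3],[27,0],[37,2],[44,0]]
[[9,3],[13,17],[19,3],[27,0],[37,2],[44,0]]
[[9,3],[13,17],[19,3],[27,0],[37,2],[46,0]]
[[9,3],[13,17],[19,3],[27,0],[37,2],[46,0]]
[[9,3],[13,17],[19,3],[22,4],[36,0],[37,2],[46,0]]
[[9,3],[13,17],[19,3],[22,4],[36,0],[37,2],[46,0]]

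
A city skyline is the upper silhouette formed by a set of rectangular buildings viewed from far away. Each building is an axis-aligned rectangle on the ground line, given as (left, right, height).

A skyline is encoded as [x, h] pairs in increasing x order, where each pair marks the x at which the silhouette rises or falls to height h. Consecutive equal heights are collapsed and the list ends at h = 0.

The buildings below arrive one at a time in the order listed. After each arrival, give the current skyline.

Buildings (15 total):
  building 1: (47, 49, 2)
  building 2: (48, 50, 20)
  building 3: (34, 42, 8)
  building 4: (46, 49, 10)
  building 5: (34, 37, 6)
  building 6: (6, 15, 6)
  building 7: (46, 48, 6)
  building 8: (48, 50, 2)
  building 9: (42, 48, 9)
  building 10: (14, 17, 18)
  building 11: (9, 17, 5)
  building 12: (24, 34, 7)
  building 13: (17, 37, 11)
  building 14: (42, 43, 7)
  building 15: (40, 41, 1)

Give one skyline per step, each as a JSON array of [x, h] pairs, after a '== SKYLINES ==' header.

== SKYLINES ==
[[47,2],[49,0]]
[[47,2],[48,20],[50,0]]
[[34,8],[42,0],[47,2],[48,20],[50,0]]
[[34,8],[42,0],[46,10],[48,20],[50,0]]
[[34,8],[42,0],[46,10],[48,20],[50,0]]
[[6,6],[15,0],[34,8],[42,0],[46,10],[48,20],[50,0]]
[[6,6],[15,0],[34,8],[42,0],[46,10],[48,20],[50,0]]
[[6,6],[15,0],[34,8],[42,0],[46,10],[48,20],[50,0]]
[[6,6],[15,0],[34,8],[42,9],[46,10],[48,20],[50,0]]
[[6,6],[14,18],[17,0],[34,8],[42,9],[46,10],[48,20],[50,0]]
[[6,6],[14,18],[17,0],[34,8],[42,9],[46,10],[48,20],[50,0]]
[[6,6],[14,18],[17,0],[24,7],[34,8],[42,9],[46,10],[48,20],[50,0]]
[[6,6],[14,18],[17,11],[37,8],[42,9],[46,10],[48,20],[50,0]]
[[6,6],[14,18],[17,11],[37,8],[42,9],[46,10],[48,20],[50,0]]
[[6,6],[14,18],[17,11],[37,8],[42,9],[46,10],[48,20],[50,0]]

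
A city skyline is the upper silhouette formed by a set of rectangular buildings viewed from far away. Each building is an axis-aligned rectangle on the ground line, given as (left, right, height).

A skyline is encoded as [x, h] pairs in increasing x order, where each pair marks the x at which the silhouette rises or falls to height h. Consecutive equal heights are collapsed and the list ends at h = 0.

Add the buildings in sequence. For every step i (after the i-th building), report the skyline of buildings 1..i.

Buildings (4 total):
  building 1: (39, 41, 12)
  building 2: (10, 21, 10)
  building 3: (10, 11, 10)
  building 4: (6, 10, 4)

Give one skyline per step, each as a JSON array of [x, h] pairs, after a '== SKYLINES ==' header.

== SKYLINES ==
[[39,12],[41,0]]
[[10,10],[21,0],[39,12],[41,0]]
[[10,10],[21,0],[39,12],[41,0]]
[[6,4],[10,10],[21,0],[39,12],[41,0]]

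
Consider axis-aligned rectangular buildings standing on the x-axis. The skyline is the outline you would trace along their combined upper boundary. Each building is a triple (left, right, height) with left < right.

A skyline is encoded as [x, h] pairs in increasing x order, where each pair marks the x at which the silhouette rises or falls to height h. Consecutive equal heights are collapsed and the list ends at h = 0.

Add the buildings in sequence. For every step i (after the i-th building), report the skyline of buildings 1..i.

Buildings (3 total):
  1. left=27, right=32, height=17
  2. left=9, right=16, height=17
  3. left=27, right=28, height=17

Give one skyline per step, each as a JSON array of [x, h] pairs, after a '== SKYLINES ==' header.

== SKYLINES ==
[[27,17],[32,0]]
[[9,17],[16,0],[27,17],[32,0]]
[[9,17],[16,0],[27,17],[32,0]]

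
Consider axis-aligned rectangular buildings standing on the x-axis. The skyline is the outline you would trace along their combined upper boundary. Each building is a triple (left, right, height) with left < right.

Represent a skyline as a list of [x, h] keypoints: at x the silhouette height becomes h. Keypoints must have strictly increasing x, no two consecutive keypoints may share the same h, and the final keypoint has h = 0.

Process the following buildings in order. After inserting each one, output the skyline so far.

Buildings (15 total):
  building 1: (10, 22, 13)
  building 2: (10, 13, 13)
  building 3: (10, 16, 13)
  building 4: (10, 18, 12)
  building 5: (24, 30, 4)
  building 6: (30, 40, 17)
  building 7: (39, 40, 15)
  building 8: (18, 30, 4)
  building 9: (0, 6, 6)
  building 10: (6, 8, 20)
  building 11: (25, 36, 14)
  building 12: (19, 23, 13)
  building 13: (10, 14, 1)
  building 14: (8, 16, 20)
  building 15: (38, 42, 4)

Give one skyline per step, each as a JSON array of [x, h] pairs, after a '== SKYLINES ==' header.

== SKYLINES ==
[[10,13],[22,0]]
[[10,13],[22,0]]
[[10,13],[22,0]]
[[10,13],[22,0]]
[[10,13],[22,0],[24,4],[30,0]]
[[10,13],[22,0],[24,4],[30,17],[40,0]]
[[10,13],[22,0],[24,4],[30,17],[40,0]]
[[10,13],[22,4],[30,17],[40,0]]
[[0,6],[6,0],[10,13],[22,4],[30,17],[40,0]]
[[0,6],[6,20],[8,0],[10,13],[22,4],[30,17],[40,0]]
[[0,6],[6,20],[8,0],[10,13],[22,4],[25,14],[30,17],[40,0]]
[[0,6],[6,20],[8,0],[10,13],[23,4],[25,14],[30,17],[40,0]]
[[0,6],[6,20],[8,0],[10,13],[23,4],[25,14],[30,17],[40,0]]
[[0,6],[6,20],[16,13],[23,4],[25,14],[30,17],[40,0]]
[[0,6],[6,20],[16,13],[23,4],[25,14],[30,17],[40,4],[42,0]]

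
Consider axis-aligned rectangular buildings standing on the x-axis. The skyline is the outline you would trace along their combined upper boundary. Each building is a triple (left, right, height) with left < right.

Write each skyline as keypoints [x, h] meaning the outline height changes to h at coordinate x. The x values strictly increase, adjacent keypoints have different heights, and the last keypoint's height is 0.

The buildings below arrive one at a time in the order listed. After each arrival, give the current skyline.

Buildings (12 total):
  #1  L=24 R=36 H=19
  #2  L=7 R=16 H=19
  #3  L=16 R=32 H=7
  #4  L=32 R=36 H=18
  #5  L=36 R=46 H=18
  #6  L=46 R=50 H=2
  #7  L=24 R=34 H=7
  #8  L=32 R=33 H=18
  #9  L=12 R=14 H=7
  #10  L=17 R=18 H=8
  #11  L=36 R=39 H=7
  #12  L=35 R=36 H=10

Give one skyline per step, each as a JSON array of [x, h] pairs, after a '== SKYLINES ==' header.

== SKYLINES ==
[[24,19],[36,0]]
[[7,19],[16,0],[24,19],[36,0]]
[[7,19],[16,7],[24,19],[36,0]]
[[7,19],[16,7],[24,19],[36,0]]
[[7,19],[16,7],[24,19],[36,18],[46,0]]
[[7,19],[16,7],[24,19],[36,18],[46,2],[50,0]]
[[7,19],[16,7],[24,19],[36,18],[46,2],[50,0]]
[[7,19],[16,7],[24,19],[36,18],[46,2],[50,0]]
[[7,19],[16,7],[24,19],[36,18],[46,2],[50,0]]
[[7,19],[16,7],[17,8],[18,7],[24,19],[36,18],[46,2],[50,0]]
[[7,19],[16,7],[17,8],[18,7],[24,19],[36,18],[46,2],[50,0]]
[[7,19],[16,7],[17,8],[18,7],[24,19],[36,18],[46,2],[50,0]]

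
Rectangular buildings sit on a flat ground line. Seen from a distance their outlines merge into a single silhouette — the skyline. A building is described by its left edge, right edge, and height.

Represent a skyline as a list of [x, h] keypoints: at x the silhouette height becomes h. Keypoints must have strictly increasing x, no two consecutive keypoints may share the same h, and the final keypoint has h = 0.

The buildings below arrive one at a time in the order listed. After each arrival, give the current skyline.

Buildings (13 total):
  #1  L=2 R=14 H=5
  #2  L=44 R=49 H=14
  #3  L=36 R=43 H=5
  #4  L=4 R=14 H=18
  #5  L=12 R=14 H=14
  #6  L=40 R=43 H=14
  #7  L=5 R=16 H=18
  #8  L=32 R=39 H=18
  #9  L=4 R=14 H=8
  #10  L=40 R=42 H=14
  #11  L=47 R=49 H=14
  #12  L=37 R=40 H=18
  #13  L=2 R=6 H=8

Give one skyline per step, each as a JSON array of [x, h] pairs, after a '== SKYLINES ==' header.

== SKYLINES ==
[[2,5],[14,0]]
[[2,5],[14,0],[44,14],[49,0]]
[[2,5],[14,0],[36,5],[43,0],[44,14],[49,0]]
[[2,5],[4,18],[14,0],[36,5],[43,0],[44,14],[49,0]]
[[2,5],[4,18],[14,0],[36,5],[43,0],[44,14],[49,0]]
[[2,5],[4,18],[14,0],[36,5],[40,14],[43,0],[44,14],[49,0]]
[[2,5],[4,18],[16,0],[36,5],[40,14],[43,0],[44,14],[49,0]]
[[2,5],[4,18],[16,0],[32,18],[39,5],[40,14],[43,0],[44,14],[49,0]]
[[2,5],[4,18],[16,0],[32,18],[39,5],[40,14],[43,0],[44,14],[49,0]]
[[2,5],[4,18],[16,0],[32,18],[39,5],[40,14],[43,0],[44,14],[49,0]]
[[2,5],[4,18],[16,0],[32,18],[39,5],[40,14],[43,0],[44,14],[49,0]]
[[2,5],[4,18],[16,0],[32,18],[40,14],[43,0],[44,14],[49,0]]
[[2,8],[4,18],[16,0],[32,18],[40,14],[43,0],[44,14],[49,0]]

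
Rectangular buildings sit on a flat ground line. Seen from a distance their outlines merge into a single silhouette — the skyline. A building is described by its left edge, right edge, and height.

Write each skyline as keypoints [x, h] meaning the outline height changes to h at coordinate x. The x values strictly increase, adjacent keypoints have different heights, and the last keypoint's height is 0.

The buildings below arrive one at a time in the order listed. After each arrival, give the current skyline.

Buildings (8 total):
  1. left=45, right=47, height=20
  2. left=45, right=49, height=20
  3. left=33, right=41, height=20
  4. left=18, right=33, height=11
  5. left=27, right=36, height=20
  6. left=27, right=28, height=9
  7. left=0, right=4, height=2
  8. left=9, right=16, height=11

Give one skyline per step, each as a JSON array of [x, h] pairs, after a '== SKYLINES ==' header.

== SKYLINES ==
[[45,20],[47,0]]
[[45,20],[49,0]]
[[33,20],[41,0],[45,20],[49,0]]
[[18,11],[33,20],[41,0],[45,20],[49,0]]
[[18,11],[27,20],[41,0],[45,20],[49,0]]
[[18,11],[27,20],[41,0],[45,20],[49,0]]
[[0,2],[4,0],[18,11],[27,20],[41,0],[45,20],[49,0]]
[[0,2],[4,0],[9,11],[16,0],[18,11],[27,20],[41,0],[45,20],[49,0]]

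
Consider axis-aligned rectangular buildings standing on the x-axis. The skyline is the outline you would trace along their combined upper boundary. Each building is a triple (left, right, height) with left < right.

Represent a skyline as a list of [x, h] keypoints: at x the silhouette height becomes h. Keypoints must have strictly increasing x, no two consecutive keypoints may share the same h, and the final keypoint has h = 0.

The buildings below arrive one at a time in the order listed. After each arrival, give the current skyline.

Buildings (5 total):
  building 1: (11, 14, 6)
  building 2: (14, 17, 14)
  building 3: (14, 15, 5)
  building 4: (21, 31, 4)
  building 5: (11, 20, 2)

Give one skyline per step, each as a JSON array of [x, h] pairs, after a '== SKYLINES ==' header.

== SKYLINES ==
[[11,6],[14,0]]
[[11,6],[14,14],[17,0]]
[[11,6],[14,14],[17,0]]
[[11,6],[14,14],[17,0],[21,4],[31,0]]
[[11,6],[14,14],[17,2],[20,0],[21,4],[31,0]]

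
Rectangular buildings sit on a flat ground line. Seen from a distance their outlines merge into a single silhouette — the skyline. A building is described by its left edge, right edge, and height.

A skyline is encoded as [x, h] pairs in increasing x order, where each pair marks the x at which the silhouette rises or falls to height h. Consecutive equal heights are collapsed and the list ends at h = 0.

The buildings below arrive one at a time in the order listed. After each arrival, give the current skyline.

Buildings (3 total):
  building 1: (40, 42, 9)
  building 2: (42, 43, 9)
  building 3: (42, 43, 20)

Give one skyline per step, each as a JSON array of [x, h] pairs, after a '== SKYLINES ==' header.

== SKYLINES ==
[[40,9],[42,0]]
[[40,9],[43,0]]
[[40,9],[42,20],[43,0]]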